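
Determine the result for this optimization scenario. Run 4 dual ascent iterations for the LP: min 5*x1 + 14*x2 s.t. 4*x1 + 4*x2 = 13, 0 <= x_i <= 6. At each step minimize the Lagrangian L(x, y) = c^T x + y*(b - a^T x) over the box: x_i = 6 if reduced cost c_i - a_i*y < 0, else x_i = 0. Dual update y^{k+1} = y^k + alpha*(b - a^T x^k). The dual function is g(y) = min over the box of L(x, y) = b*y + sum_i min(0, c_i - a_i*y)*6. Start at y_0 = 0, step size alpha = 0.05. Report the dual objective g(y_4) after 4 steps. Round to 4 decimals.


Dual ascent for LP: min 5*x1 + 14*x2, 4*x1 + 4*x2 = 13, 0 <= x_i <= 6
Step 1: y^k = 0.0, reduced costs: (5.0, 14.0)
  x^k = (0.0, 0.0), subgradient = b - a^T x = 13.0
  y^{k+1} = 0.0 + 0.05*13.0 = 0.65
Step 2: y^k = 0.65, reduced costs: (2.4, 11.4)
  x^k = (0.0, 0.0), subgradient = b - a^T x = 13.0
  y^{k+1} = 0.65 + 0.05*13.0 = 1.3
Step 3: y^k = 1.3, reduced costs: (-0.2, 8.8)
  x^k = (6.0, 0.0), subgradient = b - a^T x = -11.0
  y^{k+1} = 1.3 + 0.05*-11.0 = 0.75
Step 4: y^k = 0.75, reduced costs: (2.0, 11.0)
  x^k = (0.0, 0.0), subgradient = b - a^T x = 13.0
  y^{k+1} = 0.75 + 0.05*13.0 = 1.4
Dual objective at y_4 = 1.4: reduced costs (-0.6, 8.4), box minimizer x = (6.0, 0.0)
g(y_4) = b*y + (c1 - a1*y)*x1 + (c2 - a2*y)*x2 = 13*1.4 + (-0.6)*6.0 + 8.4*0.0 = 18.2 - 3.6 + 0.0 = 14.6


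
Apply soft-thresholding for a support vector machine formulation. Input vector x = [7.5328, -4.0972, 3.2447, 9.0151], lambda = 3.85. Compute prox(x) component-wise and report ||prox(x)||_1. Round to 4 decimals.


Soft-thresholding with lambda = 3.85:
prox(7.5328) = sign(7.5328)*max(|7.5328| - 3.85, 0) = 3.6828
prox(-4.0972) = sign(-4.0972)*max(|-4.0972| - 3.85, 0) = -0.2472
prox(3.2447) = sign(3.2447)*max(|3.2447| - 3.85, 0) = 0.0
prox(9.0151) = sign(9.0151)*max(|9.0151| - 3.85, 0) = 5.1651
prox(x) = [3.6828, -0.2472, 0.0, 5.1651]
||prox(x)||_1 = 3.6828 + 0.2472 + 0.0 + 5.1651 = 9.0951


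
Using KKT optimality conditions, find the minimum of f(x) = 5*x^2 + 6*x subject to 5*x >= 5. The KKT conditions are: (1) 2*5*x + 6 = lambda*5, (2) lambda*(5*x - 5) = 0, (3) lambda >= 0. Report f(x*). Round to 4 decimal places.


Step 1: Try lambda = 0 (constraint inactive).
x_unc = -6/(2*5) = -0.6
Check: 5*-0.6 = -3.0 < 5 -- violated!
Step 2: Constraint must be active: 5*x = 5
x* = 5/5 = 1.0
lambda = (2*5*1.0 + 6)/5 = 3.2
Step 3: Compute optimal value.
f(x*) = 5*1.0^2 + 6*1.0 = 11.0


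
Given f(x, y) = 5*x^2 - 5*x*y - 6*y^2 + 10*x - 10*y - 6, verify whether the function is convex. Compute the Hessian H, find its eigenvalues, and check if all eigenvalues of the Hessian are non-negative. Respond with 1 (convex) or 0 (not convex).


The Hessian of f(x,y) = 5*x^2 - 5*x*y - 6*y^2 + 10*x - 10*y - 6 is:
H = [[10, -5], [-5, -12]]
Trace = 10 - 12 = -2
Determinant = 10*-12 - (-5)^2 = -145
Discriminant = (-2)^2 - 4*-145 = 584.0
Eigenvalues: lambda_1 = -13.083, lambda_2 = 11.083
The function is not convex.

0


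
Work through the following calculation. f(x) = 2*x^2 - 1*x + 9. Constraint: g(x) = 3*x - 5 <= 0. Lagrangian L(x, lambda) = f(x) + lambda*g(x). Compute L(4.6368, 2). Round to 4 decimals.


Step 1: Evaluate f(x).
f(4.6368) = 2*4.6368^2 - 1*4.6368 + 9 = 47.363
Step 2: Evaluate g(x).
g(4.6368) = 3*4.6368 - 5 = 8.9104
Step 3: Compute Lagrangian.
L = 47.363 + 2*8.9104 = 65.1838


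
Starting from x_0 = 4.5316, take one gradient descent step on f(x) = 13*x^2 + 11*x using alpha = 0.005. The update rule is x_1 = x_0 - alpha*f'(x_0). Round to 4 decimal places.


We compute the gradient at x_0 and apply the update.
f'(x) = 26*x + 11
f'(4.5316) = 26*4.5316 + 11 = 128.8216
x_1 = 4.5316 - 0.005*128.8216 = 3.8875


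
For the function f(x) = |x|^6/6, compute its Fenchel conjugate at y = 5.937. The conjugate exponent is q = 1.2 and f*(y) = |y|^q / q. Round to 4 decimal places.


The conjugate exponent q satisfies 1/p + 1/q = 1.
p = 6, so q = 6/(6 - 1) = 1.2
|y|^q = 5.937^1.2 = 8.4777
f*(5.937) = 8.4777 / 1.2 = 7.0648


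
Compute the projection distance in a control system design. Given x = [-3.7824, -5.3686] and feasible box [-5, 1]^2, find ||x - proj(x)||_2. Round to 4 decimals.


Project each component onto [-5, 1].
clip(-3.7824) = -3.7824, clip(-5.3686) = -5.0
Projection = [-3.7824, -5.0]
Squared diffs: [0.0, 0.1359]
Distance = sqrt(0.1359) = 0.3686


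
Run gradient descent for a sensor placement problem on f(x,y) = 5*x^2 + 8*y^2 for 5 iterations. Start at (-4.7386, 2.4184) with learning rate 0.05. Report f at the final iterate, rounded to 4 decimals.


Gradient descent on f(x,y) = 5*x^2 + 8*y^2.
Starting point: (-4.7386, 2.4184), alpha = 0.05
Step 1: grad_x = 2*5*-4.7386 = -47.386, grad_y = 2*8*2.4184 = 38.6944
  x_1 = -4.7386 - 0.05*-47.386 = -2.3693
  y_1 = 2.4184 - 0.05*38.6944 = 0.4837
Step 2: grad_x = 2*5*-2.3693 = -23.693, grad_y = 2*8*0.4837 = 7.7389
  x_2 = -2.3693 - 0.05*-23.693 = -1.1847
  y_2 = 0.4837 - 0.05*7.7389 = 0.0967
Step 3: grad_x = 2*5*-1.1847 = -11.8465, grad_y = 2*8*0.0967 = 1.5478
  x_3 = -1.1847 - 0.05*-11.8465 = -0.5923
  y_3 = 0.0967 - 0.05*1.5478 = 0.0193
Step 4: grad_x = 2*5*-0.5923 = -5.9233, grad_y = 2*8*0.0193 = 0.3096
  x_4 = -0.5923 - 0.05*-5.9233 = -0.2962
  y_4 = 0.0193 - 0.05*0.3096 = 0.0039
Step 5: grad_x = 2*5*-0.2962 = -2.9616, grad_y = 2*8*0.0039 = 0.0619
  x_5 = -0.2962 - 0.05*-2.9616 = -0.1481
  y_5 = 0.0039 - 0.05*0.0619 = 0.0008
f(-0.1481, 0.0008) = 5*(-0.1481)^2 + 8*0.0008^2 = 0.1096


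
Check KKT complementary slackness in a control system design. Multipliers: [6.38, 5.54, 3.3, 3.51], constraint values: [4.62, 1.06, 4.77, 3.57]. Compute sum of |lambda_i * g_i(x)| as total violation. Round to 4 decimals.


KKT complementary slackness check:
lambda_1 * g_1 = 6.38 * 4.62 = 29.4756
lambda_2 * g_2 = 5.54 * 1.06 = 5.8724
lambda_3 * g_3 = 3.3 * 4.77 = 15.741
lambda_4 * g_4 = 3.51 * 3.57 = 12.5307
Total violation = 29.4756 + 5.8724 + 15.741 + 12.5307 = 63.6197


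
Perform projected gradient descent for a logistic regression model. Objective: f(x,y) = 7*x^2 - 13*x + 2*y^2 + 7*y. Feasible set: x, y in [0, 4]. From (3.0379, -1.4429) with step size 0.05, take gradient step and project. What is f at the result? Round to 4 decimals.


Step 1: Compute gradient at (3.0379, -1.4429).
grad_x = 2*7*3.0379 - 13 = 29.5306
grad_y = 2*2*-1.4429 + 7 = 1.2284
Step 2: Gradient step.
x_raw = 3.0379 - 0.05*29.5306 = 1.5614
y_raw = -1.4429 - 0.05*1.2284 = -1.5043
Step 3: Project onto [0, 4].
x_proj = clip(1.5614) = 1.5614
y_proj = clip(-1.5043) = 0.0
Step 4: Evaluate f.
f(1.5614, 0.0) = -3.2327


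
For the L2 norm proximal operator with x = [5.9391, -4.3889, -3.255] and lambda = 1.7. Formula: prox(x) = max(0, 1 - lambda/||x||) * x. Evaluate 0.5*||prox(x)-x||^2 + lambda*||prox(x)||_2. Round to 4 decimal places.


Step 1: Compute ||x||.
||x|| = 8.0703
Step 2: Compute scaling factor.
scale = max(0, 1 - 1.7/8.0703) = 0.7894
Step 3: prox(x) = [4.688, -3.4644, -2.5693]
||prox(x)|| = 6.3703
Step 4: Proximal objective.
0.5*||prox-x||^2 = 1.445
lambda*||prox|| = 10.8295
Total = 12.2746


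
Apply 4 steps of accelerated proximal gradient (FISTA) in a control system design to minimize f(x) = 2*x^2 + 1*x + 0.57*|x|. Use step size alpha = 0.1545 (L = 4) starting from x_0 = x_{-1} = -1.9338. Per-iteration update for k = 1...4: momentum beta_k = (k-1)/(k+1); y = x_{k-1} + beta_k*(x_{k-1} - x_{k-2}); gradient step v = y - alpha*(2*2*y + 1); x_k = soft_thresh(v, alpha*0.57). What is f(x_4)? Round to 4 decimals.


FISTA on f(x) = 2*x^2 + 1*x + 0.57*|x|
L = 4, alpha = 0.1545
Iteration 1: beta = 0.0, y = -1.9338 + 0.0*(-1.9338 + 1.9338) = -1.9338
  grad(y) = -6.7352, v = y - alpha*grad = -0.8932
  prox(v) = soft_thresh(-0.8932, 0.0881) = -0.8051
Iteration 2: beta = 0.3333, y = -0.8051 + 0.3333*(-0.8051 + 1.9338) = -0.4289
  grad(y) = -0.7157, v = y - alpha*grad = -0.3184
  prox(v) = soft_thresh(-0.3184, 0.0881) = -0.2303
Iteration 3: beta = 0.5, y = -0.2303 + 0.5*(-0.2303 + 0.8051) = 0.0571
  grad(y) = 1.2286, v = y - alpha*grad = -0.1327
  prox(v) = soft_thresh(-0.1327, 0.0881) = -0.0446
Iteration 4: beta = 0.6, y = -0.0446 + 0.6*(-0.0446 + 0.2303) = 0.0668
  grad(y) = 1.2672, v = y - alpha*grad = -0.129
  prox(v) = soft_thresh(-0.129, 0.0881) = -0.0409
f(x_4) = 2*(-0.0409)^2 + 1*(-0.0409) + 0.57*|-0.0409| = -0.0142


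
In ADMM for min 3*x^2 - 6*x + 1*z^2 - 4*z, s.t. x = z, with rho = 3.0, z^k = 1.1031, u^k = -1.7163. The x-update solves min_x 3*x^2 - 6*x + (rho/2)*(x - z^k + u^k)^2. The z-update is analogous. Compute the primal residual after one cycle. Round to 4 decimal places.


ADMM iteration with rho = 3.0, z^k = 1.1031, u^k = -1.7163
Step 1: x-update.
Minimize 3*x^2 - 6*x + (3.0/2)*(x - 1.1031 - 1.7163)^2
FOC: (2*3 + 3.0)*x = 6 + 3.0*(1.1031 + 1.7163)
x^{k+1} = 1.6065
Step 2: z-update.
Minimize 1*z^2 - 4*z + (3.0/2)*(1.6065 - z - 1.7163)^2
FOC: (2*1 + 3.0)*z = 4 + 3.0*(1.6065 - 1.7163)
z^{k+1} = 0.7341
Step 3: u-update.
u^{k+1} = -1.7163 + 1.6065 - 0.7341 = -0.8439
Step 4: Primal residual = |1.6065 - 0.7341| = 0.8724


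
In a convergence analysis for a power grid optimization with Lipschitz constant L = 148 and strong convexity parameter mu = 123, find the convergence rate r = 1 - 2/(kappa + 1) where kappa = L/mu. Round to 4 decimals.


Step 1: Compute the condition number.
kappa = L/mu = 148/123 = 1.2033
Step 2: Compute the convergence rate.
r = 1 - 2/(kappa + 1) = 1 - 2*mu/(L + mu) = (L - mu)/(L + mu) = 25/271 = 0.0923


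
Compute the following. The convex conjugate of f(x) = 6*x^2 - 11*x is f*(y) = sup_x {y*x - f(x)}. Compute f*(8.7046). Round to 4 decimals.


f*(y) = sup_x {y*x - a*x^2 - b*x} = sup_x {(y-b)*x - a*x^2}
FOC: (y - b) - 2a*x = 0 => x* = (y - b)/(2a)
x* = (8.7046 + 11)/(2*6) = 1.6421
f*(8.7046) = (y-b)^2/(4a) = (8.7046 + 11)^2/(4*6)
= 388.2713/24 = 16.178


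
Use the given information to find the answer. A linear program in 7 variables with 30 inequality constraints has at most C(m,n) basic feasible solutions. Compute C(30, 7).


Each vertex corresponds to some choice of n active constraints out of m, so the number of vertices is at most C(m, n) = m! / (n!(m-n)!).
m = 30, n = 7
Numerator: 30 * 29 * 28 * 27 * 26 * 25 * 24
Denominator: 7! = 5040
C(30, 7) = 2035800


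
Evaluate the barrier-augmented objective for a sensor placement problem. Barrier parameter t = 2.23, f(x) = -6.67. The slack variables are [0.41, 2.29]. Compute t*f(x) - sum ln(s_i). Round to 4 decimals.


Step 1: Compute log-barrier.
ln values: [-0.8916, 0.8286]
phi = -(-0.8916 + 0.8286) = 0.063
Step 2: Compute augmented objective.
t*f(x) = 2.23*-6.67 = -14.8741
Total = -14.8741 + 0.063 = -14.8111


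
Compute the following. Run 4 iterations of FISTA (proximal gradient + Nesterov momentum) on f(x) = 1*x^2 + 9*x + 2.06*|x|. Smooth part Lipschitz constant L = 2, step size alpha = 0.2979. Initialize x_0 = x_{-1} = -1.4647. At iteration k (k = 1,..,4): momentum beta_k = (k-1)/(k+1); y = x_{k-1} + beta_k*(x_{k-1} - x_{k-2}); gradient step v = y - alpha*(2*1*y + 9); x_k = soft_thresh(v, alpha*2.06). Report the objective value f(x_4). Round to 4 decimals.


FISTA on f(x) = 1*x^2 + 9*x + 2.06*|x|
L = 2, alpha = 0.2979
Iteration 1: beta = 0.0, y = -1.4647 + 0.0*(-1.4647 + 1.4647) = -1.4647
  grad(y) = 6.0706, v = y - alpha*grad = -3.2731
  prox(v) = soft_thresh(-3.2731, 0.6137) = -2.6595
Iteration 2: beta = 0.3333, y = -2.6595 + 0.3333*(-2.6595 + 1.4647) = -3.0577
  grad(y) = 2.8846, v = y - alpha*grad = -3.917
  prox(v) = soft_thresh(-3.917, 0.6137) = -3.3034
Iteration 3: beta = 0.5, y = -3.3034 + 0.5*(-3.3034 + 2.6595) = -3.6253
  grad(y) = 1.7494, v = y - alpha*grad = -4.1464
  prox(v) = soft_thresh(-4.1464, 0.6137) = -3.5328
Iteration 4: beta = 0.6, y = -3.5328 + 0.6*(-3.5328 + 3.3034) = -3.6704
  grad(y) = 1.6592, v = y - alpha*grad = -4.1647
  prox(v) = soft_thresh(-4.1647, 0.6137) = -3.551
f(x_4) = 1*(-3.551)^2 + 9*(-3.551) + 2.06*|-3.551| = -12.0343


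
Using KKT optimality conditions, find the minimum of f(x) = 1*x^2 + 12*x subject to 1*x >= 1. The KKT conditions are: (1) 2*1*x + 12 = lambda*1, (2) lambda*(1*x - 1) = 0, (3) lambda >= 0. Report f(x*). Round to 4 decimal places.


Step 1: Try lambda = 0 (constraint inactive).
x_unc = -12/(2*1) = -6.0
Check: 1*-6.0 = -6.0 < 1 -- violated!
Step 2: Constraint must be active: 1*x = 1
x* = 1/1 = 1.0
lambda = (2*1*1.0 + 12)/1 = 14.0
Step 3: Compute optimal value.
f(x*) = 1*1.0^2 + 12*1.0 = 13.0


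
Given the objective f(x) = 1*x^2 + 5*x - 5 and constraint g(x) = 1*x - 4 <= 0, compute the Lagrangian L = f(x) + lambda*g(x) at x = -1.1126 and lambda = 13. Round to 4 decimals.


Step 1: Evaluate f(x).
f(-1.1126) = 1*(-1.1126)^2 + 5*(-1.1126) - 5 = -9.3251
Step 2: Evaluate g(x).
g(-1.1126) = 1*-1.1126 - 4 = -5.1126
Step 3: Compute Lagrangian.
L = -9.3251 + 13*-5.1126 = -75.7889


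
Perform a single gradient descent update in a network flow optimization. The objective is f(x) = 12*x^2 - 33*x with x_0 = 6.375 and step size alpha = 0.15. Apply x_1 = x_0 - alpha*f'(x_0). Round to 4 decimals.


We compute the gradient at x_0 and apply the update.
f'(x) = 24*x - 33
f'(6.375) = 24*6.375 - 33 = 120.0
x_1 = 6.375 - 0.15*120.0 = -11.625


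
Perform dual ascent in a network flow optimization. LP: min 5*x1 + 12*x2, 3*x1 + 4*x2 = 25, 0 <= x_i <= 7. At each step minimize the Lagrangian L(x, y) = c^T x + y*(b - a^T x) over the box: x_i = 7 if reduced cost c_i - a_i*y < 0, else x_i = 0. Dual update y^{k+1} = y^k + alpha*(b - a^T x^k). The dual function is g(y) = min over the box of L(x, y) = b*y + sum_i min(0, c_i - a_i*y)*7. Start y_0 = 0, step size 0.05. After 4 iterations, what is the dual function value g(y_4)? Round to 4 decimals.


Dual ascent for LP: min 5*x1 + 12*x2, 3*x1 + 4*x2 = 25, 0 <= x_i <= 7
Step 1: y^k = 0.0, reduced costs: (5.0, 12.0)
  x^k = (0.0, 0.0), subgradient = b - a^T x = 25.0
  y^{k+1} = 0.0 + 0.05*25.0 = 1.25
Step 2: y^k = 1.25, reduced costs: (1.25, 7.0)
  x^k = (0.0, 0.0), subgradient = b - a^T x = 25.0
  y^{k+1} = 1.25 + 0.05*25.0 = 2.5
Step 3: y^k = 2.5, reduced costs: (-2.5, 2.0)
  x^k = (7.0, 0.0), subgradient = b - a^T x = 4.0
  y^{k+1} = 2.5 + 0.05*4.0 = 2.7
Step 4: y^k = 2.7, reduced costs: (-3.1, 1.2)
  x^k = (7.0, 0.0), subgradient = b - a^T x = 4.0
  y^{k+1} = 2.7 + 0.05*4.0 = 2.9
Dual objective at y_4 = 2.9: reduced costs (-3.7, 0.4), box minimizer x = (7.0, 0.0)
g(y_4) = b*y + (c1 - a1*y)*x1 + (c2 - a2*y)*x2 = 25*2.9 + (-3.7)*7.0 + 0.4*0.0 = 72.5 - 25.9 + 0.0 = 46.6


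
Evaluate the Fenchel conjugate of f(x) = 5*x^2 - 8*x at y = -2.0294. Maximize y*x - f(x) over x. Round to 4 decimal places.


f*(y) = sup_x {y*x - a*x^2 - b*x} = sup_x {(y-b)*x - a*x^2}
FOC: (y - b) - 2a*x = 0 => x* = (y - b)/(2a)
x* = (-2.0294 + 8)/(2*5) = 0.5971
f*(-2.0294) = (y-b)^2/(4a) = (-2.0294 + 8)^2/(4*5)
= 35.6481/20 = 1.7824


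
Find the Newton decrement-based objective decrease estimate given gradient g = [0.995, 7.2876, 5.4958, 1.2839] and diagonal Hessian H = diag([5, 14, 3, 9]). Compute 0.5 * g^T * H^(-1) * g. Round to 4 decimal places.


Step 1: H is diagonal, so H^(-1) * g = [0.199, 0.5205, 1.8319, 0.1427].
Step 2: g^T H^(-1) g = sum_i g_i^2 / H_ii
  = (0.995)^2/5 + (7.2876)^2/14 + (5.4958)^2/3 + (1.2839)^2/9
  = 0.198 + 3.7935 + 10.0679 + 0.1832 = 14.2426
Step 3: Objective decrease = 0.5 * g^T H^(-1) g = 7.1213


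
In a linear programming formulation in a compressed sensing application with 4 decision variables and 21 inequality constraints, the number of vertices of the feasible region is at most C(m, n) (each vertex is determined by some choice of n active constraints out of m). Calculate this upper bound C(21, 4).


Each vertex corresponds to some choice of n active constraints out of m, so the number of vertices is at most C(m, n) = m! / (n!(m-n)!).
m = 21, n = 4
Numerator: 21 * 20 * 19 * 18
Denominator: 4! = 24
C(21, 4) = 5985


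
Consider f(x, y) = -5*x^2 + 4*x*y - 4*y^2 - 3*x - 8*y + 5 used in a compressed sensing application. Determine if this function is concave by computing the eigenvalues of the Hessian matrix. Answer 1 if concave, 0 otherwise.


The Hessian of f(x,y) = -5*x^2 + 4*x*y - 4*y^2 - 3*x - 8*y + 5 is:
H = [[-10, 4], [4, -8]]
Trace = -10 - 8 = -18
Determinant = -10*-8 - (4)^2 = 64
Discriminant = (-18)^2 - 4*64 = 68.0
Eigenvalues: lambda_1 = -13.1231, lambda_2 = -4.8769
The function is concave.

1


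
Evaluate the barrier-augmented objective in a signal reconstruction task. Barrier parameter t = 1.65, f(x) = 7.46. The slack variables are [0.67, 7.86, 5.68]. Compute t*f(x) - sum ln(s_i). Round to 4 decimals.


Step 1: Compute log-barrier.
ln values: [-0.4005, 2.0618, 1.737]
phi = -(-0.4005 + 2.0618 + 1.737) = -3.3983
Step 2: Compute augmented objective.
t*f(x) = 1.65*7.46 = 12.309
Total = 12.309 - 3.3983 = 8.9107


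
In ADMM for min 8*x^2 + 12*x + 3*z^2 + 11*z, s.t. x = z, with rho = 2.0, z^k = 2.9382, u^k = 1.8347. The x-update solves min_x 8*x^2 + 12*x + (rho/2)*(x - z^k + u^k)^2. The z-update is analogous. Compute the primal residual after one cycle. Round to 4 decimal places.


ADMM iteration with rho = 2.0, z^k = 2.9382, u^k = 1.8347
Step 1: x-update.
Minimize 8*x^2 + 12*x + (2.0/2)*(x - 2.9382 + 1.8347)^2
FOC: (2*8 + 2.0)*x = -12 + 2.0*(2.9382 - 1.8347)
x^{k+1} = -0.5441
Step 2: z-update.
Minimize 3*z^2 + 11*z + (2.0/2)*(-0.5441 - z + 1.8347)^2
FOC: (2*3 + 2.0)*z = -11 + 2.0*(-0.5441 + 1.8347)
z^{k+1} = -1.0523
Step 3: u-update.
u^{k+1} = 1.8347 - 0.5441 + 1.0523 = 2.343
Step 4: Primal residual = |-0.5441 + 1.0523| = 0.5083


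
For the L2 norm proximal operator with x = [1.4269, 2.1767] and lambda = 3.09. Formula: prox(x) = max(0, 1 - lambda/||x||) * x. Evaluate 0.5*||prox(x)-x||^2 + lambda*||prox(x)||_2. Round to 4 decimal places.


Step 1: Compute ||x||.
||x|| = 2.6027
Step 2: Compute scaling factor.
scale = max(0, 1 - 3.09/2.6027) = 0.0
Step 3: prox(x) = [0.0, 0.0]
||prox(x)|| = 0.0
Step 4: Proximal objective.
0.5*||prox-x||^2 = 3.387
lambda*||prox|| = 0.0
Total = 3.387


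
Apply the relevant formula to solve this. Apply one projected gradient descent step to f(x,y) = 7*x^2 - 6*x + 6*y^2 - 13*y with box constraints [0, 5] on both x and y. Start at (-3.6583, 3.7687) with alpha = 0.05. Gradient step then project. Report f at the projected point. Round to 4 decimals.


Step 1: Compute gradient at (-3.6583, 3.7687).
grad_x = 2*7*-3.6583 - 6 = -57.2162
grad_y = 2*6*3.7687 - 13 = 32.2244
Step 2: Gradient step.
x_raw = -3.6583 - 0.05*-57.2162 = -0.7975
y_raw = 3.7687 - 0.05*32.2244 = 2.1575
Step 3: Project onto [0, 5].
x_proj = clip(-0.7975) = 0.0
y_proj = clip(2.1575) = 2.1575
Step 4: Evaluate f.
f(0.0, 2.1575) = -0.1189


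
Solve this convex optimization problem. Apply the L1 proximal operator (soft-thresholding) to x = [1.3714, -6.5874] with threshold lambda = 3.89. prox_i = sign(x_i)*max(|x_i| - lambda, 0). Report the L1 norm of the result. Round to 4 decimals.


Soft-thresholding with lambda = 3.89:
prox(1.3714) = sign(1.3714)*max(|1.3714| - 3.89, 0) = 0.0
prox(-6.5874) = sign(-6.5874)*max(|-6.5874| - 3.89, 0) = -2.6974
prox(x) = [0.0, -2.6974]
||prox(x)||_1 = 0.0 + 2.6974 = 2.6974


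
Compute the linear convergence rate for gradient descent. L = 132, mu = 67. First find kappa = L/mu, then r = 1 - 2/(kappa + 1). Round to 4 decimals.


Step 1: Compute the condition number.
kappa = L/mu = 132/67 = 1.9701
Step 2: Compute the convergence rate.
r = 1 - 2/(kappa + 1) = 1 - 2*mu/(L + mu) = (L - mu)/(L + mu) = 65/199 = 0.3266


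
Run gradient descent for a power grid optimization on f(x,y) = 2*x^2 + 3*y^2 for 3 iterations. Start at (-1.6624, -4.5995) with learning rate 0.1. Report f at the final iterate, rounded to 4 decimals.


Gradient descent on f(x,y) = 2*x^2 + 3*y^2.
Starting point: (-1.6624, -4.5995), alpha = 0.1
Step 1: grad_x = 2*2*-1.6624 = -6.6496, grad_y = 2*3*-4.5995 = -27.597
  x_1 = -1.6624 - 0.1*-6.6496 = -0.9974
  y_1 = -4.5995 - 0.1*-27.597 = -1.8398
Step 2: grad_x = 2*2*-0.9974 = -3.9898, grad_y = 2*3*-1.8398 = -11.0388
  x_2 = -0.9974 - 0.1*-3.9898 = -0.5985
  y_2 = -1.8398 - 0.1*-11.0388 = -0.7359
Step 3: grad_x = 2*2*-0.5985 = -2.3939, grad_y = 2*3*-0.7359 = -4.4155
  x_3 = -0.5985 - 0.1*-2.3939 = -0.3591
  y_3 = -0.7359 - 0.1*-4.4155 = -0.2944
f(-0.3591, -0.2944) = 2*(-0.3591)^2 + 3*(-0.2944)^2 = 0.5178


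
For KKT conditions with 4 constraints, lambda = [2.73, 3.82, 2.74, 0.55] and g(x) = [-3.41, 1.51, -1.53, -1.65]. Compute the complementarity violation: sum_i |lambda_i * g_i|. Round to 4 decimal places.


KKT complementary slackness check:
lambda_1 * g_1 = 2.73 * -3.41 = -9.3093
lambda_2 * g_2 = 3.82 * 1.51 = 5.7682
lambda_3 * g_3 = 2.74 * -1.53 = -4.1922
lambda_4 * g_4 = 0.55 * -1.65 = -0.9075
Total violation = 9.3093 + 5.7682 + 4.1922 + 0.9075 = 20.1772


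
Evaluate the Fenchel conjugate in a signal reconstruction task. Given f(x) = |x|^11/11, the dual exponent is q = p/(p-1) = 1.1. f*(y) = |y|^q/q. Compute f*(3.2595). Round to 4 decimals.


The conjugate exponent q satisfies 1/p + 1/q = 1.
p = 11, so q = 11/(11 - 1) = 1.1
|y|^q = 3.2595^1.1 = 3.6683
f*(3.2595) = 3.6683 / 1.1 = 3.3348


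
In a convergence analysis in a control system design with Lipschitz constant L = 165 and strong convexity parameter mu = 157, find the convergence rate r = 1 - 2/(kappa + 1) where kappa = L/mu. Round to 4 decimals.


Step 1: Compute the condition number.
kappa = L/mu = 165/157 = 1.051
Step 2: Compute the convergence rate.
r = 1 - 2/(kappa + 1) = 1 - 2*mu/(L + mu) = (L - mu)/(L + mu) = 8/322 = 0.0248


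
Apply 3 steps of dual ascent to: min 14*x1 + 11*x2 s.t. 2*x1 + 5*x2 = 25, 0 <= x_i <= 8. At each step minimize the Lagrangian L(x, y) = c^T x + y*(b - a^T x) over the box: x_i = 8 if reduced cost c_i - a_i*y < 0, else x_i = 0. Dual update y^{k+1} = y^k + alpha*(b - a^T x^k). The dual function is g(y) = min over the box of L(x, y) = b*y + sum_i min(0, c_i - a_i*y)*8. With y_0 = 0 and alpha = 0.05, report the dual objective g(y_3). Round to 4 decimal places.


Dual ascent for LP: min 14*x1 + 11*x2, 2*x1 + 5*x2 = 25, 0 <= x_i <= 8
Step 1: y^k = 0.0, reduced costs: (14.0, 11.0)
  x^k = (0.0, 0.0), subgradient = b - a^T x = 25.0
  y^{k+1} = 0.0 + 0.05*25.0 = 1.25
Step 2: y^k = 1.25, reduced costs: (11.5, 4.75)
  x^k = (0.0, 0.0), subgradient = b - a^T x = 25.0
  y^{k+1} = 1.25 + 0.05*25.0 = 2.5
Step 3: y^k = 2.5, reduced costs: (9.0, -1.5)
  x^k = (0.0, 8.0), subgradient = b - a^T x = -15.0
  y^{k+1} = 2.5 + 0.05*-15.0 = 1.75
Dual objective at y_3 = 1.75: reduced costs (10.5, 2.25), box minimizer x = (0.0, 0.0)
g(y_3) = b*y + (c1 - a1*y)*x1 + (c2 - a2*y)*x2 = 25*1.75 + 10.5*0.0 + 2.25*0.0 = 43.75 + 0.0 + 0.0 = 43.75


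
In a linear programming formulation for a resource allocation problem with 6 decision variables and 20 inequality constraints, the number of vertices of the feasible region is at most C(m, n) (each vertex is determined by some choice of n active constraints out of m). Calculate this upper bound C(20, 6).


Each vertex corresponds to some choice of n active constraints out of m, so the number of vertices is at most C(m, n) = m! / (n!(m-n)!).
m = 20, n = 6
Numerator: 20 * 19 * 18 * 17 * 16 * 15
Denominator: 6! = 720
C(20, 6) = 38760


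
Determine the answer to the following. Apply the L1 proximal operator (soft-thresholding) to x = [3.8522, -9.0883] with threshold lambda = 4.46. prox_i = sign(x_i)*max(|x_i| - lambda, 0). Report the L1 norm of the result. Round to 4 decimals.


Soft-thresholding with lambda = 4.46:
prox(3.8522) = sign(3.8522)*max(|3.8522| - 4.46, 0) = 0.0
prox(-9.0883) = sign(-9.0883)*max(|-9.0883| - 4.46, 0) = -4.6283
prox(x) = [0.0, -4.6283]
||prox(x)||_1 = 0.0 + 4.6283 = 4.6283


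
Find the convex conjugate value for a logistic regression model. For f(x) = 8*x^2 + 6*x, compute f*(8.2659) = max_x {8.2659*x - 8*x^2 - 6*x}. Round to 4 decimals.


f*(y) = sup_x {y*x - a*x^2 - b*x} = sup_x {(y-b)*x - a*x^2}
FOC: (y - b) - 2a*x = 0 => x* = (y - b)/(2a)
x* = (8.2659 - 6)/(2*8) = 0.1416
f*(8.2659) = (y-b)^2/(4a) = (8.2659 - 6)^2/(4*8)
= 5.1343/32 = 0.1604


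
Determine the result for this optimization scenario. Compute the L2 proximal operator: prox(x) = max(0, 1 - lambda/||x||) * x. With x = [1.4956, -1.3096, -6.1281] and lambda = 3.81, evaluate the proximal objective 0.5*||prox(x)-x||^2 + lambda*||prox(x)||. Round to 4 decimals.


Step 1: Compute ||x||.
||x|| = 6.4425
Step 2: Compute scaling factor.
scale = max(0, 1 - 3.81/6.4425) = 0.4086
Step 3: prox(x) = [0.6111, -0.5351, -2.504]
||prox(x)|| = 2.6325
Step 4: Proximal objective.
0.5*||prox-x||^2 = 7.2581
lambda*||prox|| = 10.0298
Total = 17.2878


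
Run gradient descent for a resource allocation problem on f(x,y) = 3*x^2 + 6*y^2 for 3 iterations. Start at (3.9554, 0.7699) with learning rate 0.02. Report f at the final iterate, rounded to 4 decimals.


Gradient descent on f(x,y) = 3*x^2 + 6*y^2.
Starting point: (3.9554, 0.7699), alpha = 0.02
Step 1: grad_x = 2*3*3.9554 = 23.7324, grad_y = 2*6*0.7699 = 9.2388
  x_1 = 3.9554 - 0.02*23.7324 = 3.4808
  y_1 = 0.7699 - 0.02*9.2388 = 0.5851
Step 2: grad_x = 2*3*3.4808 = 20.8845, grad_y = 2*6*0.5851 = 7.0215
  x_2 = 3.4808 - 0.02*20.8845 = 3.0631
  y_2 = 0.5851 - 0.02*7.0215 = 0.4447
Step 3: grad_x = 2*3*3.0631 = 18.3784, grad_y = 2*6*0.4447 = 5.3363
  x_3 = 3.0631 - 0.02*18.3784 = 2.6955
  y_3 = 0.4447 - 0.02*5.3363 = 0.338
f(2.6955, 0.338) = 3*2.6955^2 + 6*0.338^2 = 22.4824


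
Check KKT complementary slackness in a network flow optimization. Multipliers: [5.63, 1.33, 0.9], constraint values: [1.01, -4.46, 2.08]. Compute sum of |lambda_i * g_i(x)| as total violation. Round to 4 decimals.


KKT complementary slackness check:
lambda_1 * g_1 = 5.63 * 1.01 = 5.6863
lambda_2 * g_2 = 1.33 * -4.46 = -5.9318
lambda_3 * g_3 = 0.9 * 2.08 = 1.872
Total violation = 5.6863 + 5.9318 + 1.872 = 13.4901


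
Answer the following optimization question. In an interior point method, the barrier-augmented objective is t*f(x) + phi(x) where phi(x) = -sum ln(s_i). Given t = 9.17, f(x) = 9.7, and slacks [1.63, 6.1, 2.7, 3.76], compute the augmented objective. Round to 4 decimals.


Step 1: Compute log-barrier.
ln values: [0.4886, 1.8083, 0.9933, 1.3244]
phi = -(0.4886 + 1.8083 + 0.9933 + 1.3244) = -4.6145
Step 2: Compute augmented objective.
t*f(x) = 9.17*9.7 = 88.949
Total = 88.949 - 4.6145 = 84.3345


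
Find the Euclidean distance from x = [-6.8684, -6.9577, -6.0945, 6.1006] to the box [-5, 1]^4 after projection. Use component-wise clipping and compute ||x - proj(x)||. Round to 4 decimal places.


Project each component onto [-5, 1].
clip(-6.8684) = -5.0, clip(-6.9577) = -5.0, clip(-6.0945) = -5.0, clip(6.1006) = 1.0
Projection = [-5.0, -5.0, -5.0, 1.0]
Squared diffs: [3.4909, 3.8326, 1.1979, 26.0161]
Distance = sqrt(34.5375) = 5.8769


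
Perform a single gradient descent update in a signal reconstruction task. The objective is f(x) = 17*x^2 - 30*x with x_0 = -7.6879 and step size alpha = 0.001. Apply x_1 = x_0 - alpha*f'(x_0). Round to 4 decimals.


We compute the gradient at x_0 and apply the update.
f'(x) = 34*x - 30
f'(-7.6879) = 34*-7.6879 - 30 = -291.3886
x_1 = -7.6879 - 0.001*-291.3886 = -7.3965


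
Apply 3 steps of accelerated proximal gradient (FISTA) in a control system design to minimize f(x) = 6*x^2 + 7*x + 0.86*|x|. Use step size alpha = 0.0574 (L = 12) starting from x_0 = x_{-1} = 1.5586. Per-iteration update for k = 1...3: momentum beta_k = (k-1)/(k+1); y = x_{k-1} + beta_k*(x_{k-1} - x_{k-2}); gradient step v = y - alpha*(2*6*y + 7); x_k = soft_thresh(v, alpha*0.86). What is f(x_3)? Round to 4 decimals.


FISTA on f(x) = 6*x^2 + 7*x + 0.86*|x|
L = 12, alpha = 0.0574
Iteration 1: beta = 0.0, y = 1.5586 + 0.0*(1.5586 - 1.5586) = 1.5586
  grad(y) = 25.7032, v = y - alpha*grad = 0.0832
  prox(v) = soft_thresh(0.0832, 0.0494) = 0.0339
Iteration 2: beta = 0.3333, y = 0.0339 + 0.3333*(0.0339 - 1.5586) = -0.4744
  grad(y) = 1.3076, v = y - alpha*grad = -0.5494
  prox(v) = soft_thresh(-0.5494, 0.0494) = -0.5001
Iteration 3: beta = 0.5, y = -0.5001 + 0.5*(-0.5001 - 0.0339) = -0.767
  grad(y) = -2.2043, v = y - alpha*grad = -0.6405
  prox(v) = soft_thresh(-0.6405, 0.0494) = -0.5911
f(x_3) = 6*(-0.5911)^2 + 7*(-0.5911) + 0.86*|-0.5911| = -1.5329


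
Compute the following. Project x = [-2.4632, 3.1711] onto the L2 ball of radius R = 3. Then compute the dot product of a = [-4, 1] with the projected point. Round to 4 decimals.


Step 1: Compute ||x|| (intermediates to 6 decimals).
||x|| = sqrt((-2.4632)^2 + 3.1711^2) = 4.015374
Step 2: Project.
Since ||x|| > R, scale = R/||x|| = 3/4.015374 = 0.747128, proj(x) = scale * x
proj(x) = [-1.840326, 2.369218]
Step 3: Dot product.
a^T * proj(x) = -4*(-1.840326) + 1*2.369218 = 9.7305


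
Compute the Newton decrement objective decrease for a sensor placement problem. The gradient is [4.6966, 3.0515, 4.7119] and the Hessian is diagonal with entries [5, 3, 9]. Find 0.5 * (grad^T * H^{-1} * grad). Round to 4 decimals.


Step 1: H is diagonal, so H^(-1) * g = [0.9393, 1.0172, 0.5235].
Step 2: g^T H^(-1) g = sum_i g_i^2 / H_ii
  = (4.6966)^2/5 + (3.0515)^2/3 + (4.7119)^2/9
  = 4.4116 + 3.1039 + 2.4669 = 9.9824
Step 3: Objective decrease = 0.5 * g^T H^(-1) g = 4.9912


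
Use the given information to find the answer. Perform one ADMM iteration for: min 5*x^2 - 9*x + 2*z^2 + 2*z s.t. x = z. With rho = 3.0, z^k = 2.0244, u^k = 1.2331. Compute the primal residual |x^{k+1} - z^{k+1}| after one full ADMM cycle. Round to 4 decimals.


ADMM iteration with rho = 3.0, z^k = 2.0244, u^k = 1.2331
Step 1: x-update.
Minimize 5*x^2 - 9*x + (3.0/2)*(x - 2.0244 + 1.2331)^2
FOC: (2*5 + 3.0)*x = 9 + 3.0*(2.0244 - 1.2331)
x^{k+1} = 0.8749
Step 2: z-update.
Minimize 2*z^2 + 2*z + (3.0/2)*(0.8749 - z + 1.2331)^2
FOC: (2*2 + 3.0)*z = -2 + 3.0*(0.8749 + 1.2331)
z^{k+1} = 0.6177
Step 3: u-update.
u^{k+1} = 1.2331 + 0.8749 - 0.6177 = 1.4903
Step 4: Primal residual = |0.8749 - 0.6177| = 0.2572


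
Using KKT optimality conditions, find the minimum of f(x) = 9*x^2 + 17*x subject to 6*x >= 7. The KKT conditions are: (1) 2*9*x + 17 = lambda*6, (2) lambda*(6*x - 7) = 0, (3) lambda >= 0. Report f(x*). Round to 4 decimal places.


Step 1: Try lambda = 0 (constraint inactive).
x_unc = -17/(2*9) = -0.9444
Check: 6*-0.9444 = -5.6664 < 7 -- violated!
Step 2: Constraint must be active: 6*x = 7
x* = 7/6 = 1.1667 (rounded; the exact value 7/6 is used below)
lambda = (2*9*(7/6) + 17)/6 = 6.3333
Step 3: Compute optimal value.
f(x*) = 9*(7/6)^2 + 17*(7/6) = 32.0833


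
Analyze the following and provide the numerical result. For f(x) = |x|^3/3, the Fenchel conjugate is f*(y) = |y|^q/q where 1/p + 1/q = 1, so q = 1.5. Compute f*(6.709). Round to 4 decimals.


The conjugate exponent q satisfies 1/p + 1/q = 1.
p = 3, so q = 3/(3 - 1) = 1.5
|y|^q = 6.709^1.5 = 17.3775
f*(6.709) = 17.3775 / 1.5 = 11.585


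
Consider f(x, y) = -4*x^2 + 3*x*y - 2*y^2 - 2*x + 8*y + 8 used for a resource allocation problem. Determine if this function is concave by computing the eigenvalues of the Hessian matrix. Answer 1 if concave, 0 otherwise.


The Hessian of f(x,y) = -4*x^2 + 3*x*y - 2*y^2 - 2*x + 8*y + 8 is:
H = [[-8, 3], [3, -4]]
Trace = -8 - 4 = -12
Determinant = -8*-4 - (3)^2 = 23
Discriminant = (-12)^2 - 4*23 = 52.0
Eigenvalues: lambda_1 = -9.6056, lambda_2 = -2.3944
The function is concave.

1


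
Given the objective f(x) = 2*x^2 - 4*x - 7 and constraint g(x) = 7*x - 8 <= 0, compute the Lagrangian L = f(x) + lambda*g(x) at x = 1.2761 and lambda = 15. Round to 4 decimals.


Step 1: Evaluate f(x).
f(1.2761) = 2*1.2761^2 - 4*1.2761 - 7 = -8.8475
Step 2: Evaluate g(x).
g(1.2761) = 7*1.2761 - 8 = 0.9327
Step 3: Compute Lagrangian.
L = -8.8475 + 15*0.9327 = 5.143


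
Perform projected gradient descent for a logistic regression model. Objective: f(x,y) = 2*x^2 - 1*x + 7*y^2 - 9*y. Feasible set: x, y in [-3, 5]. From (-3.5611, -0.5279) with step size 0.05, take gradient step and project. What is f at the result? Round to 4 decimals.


Step 1: Compute gradient at (-3.5611, -0.5279).
grad_x = 2*2*-3.5611 - 1 = -15.2444
grad_y = 2*7*-0.5279 - 9 = -16.3906
Step 2: Gradient step.
x_raw = -3.5611 - 0.05*-15.2444 = -2.7989
y_raw = -0.5279 - 0.05*-16.3906 = 0.2916
Step 3: Project onto [-3, 5].
x_proj = clip(-2.7989) = -2.7989
y_proj = clip(0.2916) = 0.2916
Step 4: Evaluate f.
f(-2.7989, 0.2916) = 16.437


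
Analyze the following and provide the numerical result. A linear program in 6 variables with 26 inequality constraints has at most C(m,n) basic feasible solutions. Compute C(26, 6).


Each vertex corresponds to some choice of n active constraints out of m, so the number of vertices is at most C(m, n) = m! / (n!(m-n)!).
m = 26, n = 6
Numerator: 26 * 25 * 24 * 23 * 22 * 21
Denominator: 6! = 720
C(26, 6) = 230230


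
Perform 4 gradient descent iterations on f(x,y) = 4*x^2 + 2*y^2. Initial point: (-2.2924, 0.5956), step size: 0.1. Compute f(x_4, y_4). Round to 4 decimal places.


Gradient descent on f(x,y) = 4*x^2 + 2*y^2.
Starting point: (-2.2924, 0.5956), alpha = 0.1
Step 1: grad_x = 2*4*-2.2924 = -18.3392, grad_y = 2*2*0.5956 = 2.3824
  x_1 = -2.2924 - 0.1*-18.3392 = -0.4585
  y_1 = 0.5956 - 0.1*2.3824 = 0.3574
Step 2: grad_x = 2*4*-0.4585 = -3.6678, grad_y = 2*2*0.3574 = 1.4294
  x_2 = -0.4585 - 0.1*-3.6678 = -0.0917
  y_2 = 0.3574 - 0.1*1.4294 = 0.2144
Step 3: grad_x = 2*4*-0.0917 = -0.7336, grad_y = 2*2*0.2144 = 0.8577
  x_3 = -0.0917 - 0.1*-0.7336 = -0.0183
  y_3 = 0.2144 - 0.1*0.8577 = 0.1286
Step 4: grad_x = 2*4*-0.0183 = -0.1467, grad_y = 2*2*0.1286 = 0.5146
  x_4 = -0.0183 - 0.1*-0.1467 = -0.0037
  y_4 = 0.1286 - 0.1*0.5146 = 0.0772
f(-0.0037, 0.0772) = 4*(-0.0037)^2 + 2*0.0772^2 = 0.012


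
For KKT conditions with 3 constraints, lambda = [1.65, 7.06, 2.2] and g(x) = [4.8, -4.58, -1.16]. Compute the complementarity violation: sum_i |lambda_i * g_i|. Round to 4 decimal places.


KKT complementary slackness check:
lambda_1 * g_1 = 1.65 * 4.8 = 7.92
lambda_2 * g_2 = 7.06 * -4.58 = -32.3348
lambda_3 * g_3 = 2.2 * -1.16 = -2.552
Total violation = 7.92 + 32.3348 + 2.552 = 42.8068


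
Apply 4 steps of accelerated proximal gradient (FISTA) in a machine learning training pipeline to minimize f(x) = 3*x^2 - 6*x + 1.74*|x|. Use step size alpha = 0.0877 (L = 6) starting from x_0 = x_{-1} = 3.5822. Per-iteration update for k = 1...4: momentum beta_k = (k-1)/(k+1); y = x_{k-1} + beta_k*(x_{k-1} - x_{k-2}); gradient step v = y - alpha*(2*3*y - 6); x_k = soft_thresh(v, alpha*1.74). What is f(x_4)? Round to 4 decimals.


FISTA on f(x) = 3*x^2 - 6*x + 1.74*|x|
L = 6, alpha = 0.0877
Iteration 1: beta = 0.0, y = 3.5822 + 0.0*(3.5822 - 3.5822) = 3.5822
  grad(y) = 15.4932, v = y - alpha*grad = 2.2234
  prox(v) = soft_thresh(2.2234, 0.1526) = 2.0708
Iteration 2: beta = 0.3333, y = 2.0708 + 0.3333*(2.0708 - 3.5822) = 1.5671
  grad(y) = 3.4024, v = y - alpha*grad = 1.2687
  prox(v) = soft_thresh(1.2687, 0.1526) = 1.1161
Iteration 3: beta = 0.5, y = 1.1161 + 0.5*(1.1161 - 2.0708) = 0.6387
  grad(y) = -2.1679, v = y - alpha*grad = 0.8288
  prox(v) = soft_thresh(0.8288, 0.1526) = 0.6762
Iteration 4: beta = 0.6, y = 0.6762 + 0.6*(0.6762 - 1.1161) = 0.4123
  grad(y) = -3.5262, v = y - alpha*grad = 0.7215
  prox(v) = soft_thresh(0.7215, 0.1526) = 0.5689
f(x_4) = 3*0.5689^2 - 6*0.5689 + 1.74*|0.5689| = -1.4526


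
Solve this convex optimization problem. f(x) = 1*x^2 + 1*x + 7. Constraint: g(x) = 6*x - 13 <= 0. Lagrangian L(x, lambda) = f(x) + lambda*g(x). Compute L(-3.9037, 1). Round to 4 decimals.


Step 1: Evaluate f(x).
f(-3.9037) = 1*(-3.9037)^2 + 1*(-3.9037) + 7 = 18.3352
Step 2: Evaluate g(x).
g(-3.9037) = 6*-3.9037 - 13 = -36.4222
Step 3: Compute Lagrangian.
L = 18.3352 + 1*-36.4222 = -18.087


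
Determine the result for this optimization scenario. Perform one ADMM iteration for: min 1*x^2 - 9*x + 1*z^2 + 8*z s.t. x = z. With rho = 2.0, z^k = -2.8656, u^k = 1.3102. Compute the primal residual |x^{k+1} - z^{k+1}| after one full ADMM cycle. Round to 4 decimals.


ADMM iteration with rho = 2.0, z^k = -2.8656, u^k = 1.3102
Step 1: x-update.
Minimize 1*x^2 - 9*x + (2.0/2)*(x + 2.8656 + 1.3102)^2
FOC: (2*1 + 2.0)*x = 9 + 2.0*(-2.8656 - 1.3102)
x^{k+1} = 0.1621
Step 2: z-update.
Minimize 1*z^2 + 8*z + (2.0/2)*(0.1621 - z + 1.3102)^2
FOC: (2*1 + 2.0)*z = -8 + 2.0*(0.1621 + 1.3102)
z^{k+1} = -1.2639
Step 3: u-update.
u^{k+1} = 1.3102 + 0.1621 + 1.2639 = 2.7362
Step 4: Primal residual = |0.1621 + 1.2639| = 1.426


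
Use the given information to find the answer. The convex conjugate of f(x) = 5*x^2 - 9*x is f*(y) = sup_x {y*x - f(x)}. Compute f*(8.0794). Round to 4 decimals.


f*(y) = sup_x {y*x - a*x^2 - b*x} = sup_x {(y-b)*x - a*x^2}
FOC: (y - b) - 2a*x = 0 => x* = (y - b)/(2a)
x* = (8.0794 + 9)/(2*5) = 1.7079
f*(8.0794) = (y-b)^2/(4a) = (8.0794 + 9)^2/(4*5)
= 291.7059/20 = 14.5853


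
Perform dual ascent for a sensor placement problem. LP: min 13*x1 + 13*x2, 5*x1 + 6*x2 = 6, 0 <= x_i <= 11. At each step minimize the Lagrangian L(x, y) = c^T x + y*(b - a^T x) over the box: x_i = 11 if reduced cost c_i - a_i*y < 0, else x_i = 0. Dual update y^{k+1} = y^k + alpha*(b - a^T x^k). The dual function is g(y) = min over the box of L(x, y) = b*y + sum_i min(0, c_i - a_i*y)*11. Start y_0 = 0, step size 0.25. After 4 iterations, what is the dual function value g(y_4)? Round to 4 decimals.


Dual ascent for LP: min 13*x1 + 13*x2, 5*x1 + 6*x2 = 6, 0 <= x_i <= 11
Step 1: y^k = 0.0, reduced costs: (13.0, 13.0)
  x^k = (0.0, 0.0), subgradient = b - a^T x = 6.0
  y^{k+1} = 0.0 + 0.25*6.0 = 1.5
Step 2: y^k = 1.5, reduced costs: (5.5, 4.0)
  x^k = (0.0, 0.0), subgradient = b - a^T x = 6.0
  y^{k+1} = 1.5 + 0.25*6.0 = 3.0
Step 3: y^k = 3.0, reduced costs: (-2.0, -5.0)
  x^k = (11.0, 11.0), subgradient = b - a^T x = -115.0
  y^{k+1} = 3.0 + 0.25*-115.0 = -25.75
Step 4: y^k = -25.75, reduced costs: (141.75, 167.5)
  x^k = (0.0, 0.0), subgradient = b - a^T x = 6.0
  y^{k+1} = -25.75 + 0.25*6.0 = -24.25
Dual objective at y_4 = -24.25: reduced costs (134.25, 158.5), box minimizer x = (0.0, 0.0)
g(y_4) = b*y + (c1 - a1*y)*x1 + (c2 - a2*y)*x2 = 6*(-24.25) + 134.25*0.0 + 158.5*0.0 = -145.5 + 0.0 + 0.0 = -145.5


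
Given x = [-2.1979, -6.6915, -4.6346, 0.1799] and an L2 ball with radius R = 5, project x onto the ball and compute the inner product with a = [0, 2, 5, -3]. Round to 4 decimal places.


Step 1: Compute ||x|| (intermediates to 6 decimals).
||x|| = sqrt((-2.1979)^2 + (-6.6915)^2 + (-4.6346)^2 + 0.1799^2) = 8.433197
Step 2: Project.
Since ||x|| > R, scale = R/||x|| = 5/8.433197 = 0.592895, proj(x) = scale * x
proj(x) = [-1.303124, -3.967357, -2.747831, 0.106662]
Step 3: Dot product.
a^T * proj(x) = 0*(-1.303124) + 2*(-3.967357) + 5*(-2.747831) - 3*0.106662 = -21.9939


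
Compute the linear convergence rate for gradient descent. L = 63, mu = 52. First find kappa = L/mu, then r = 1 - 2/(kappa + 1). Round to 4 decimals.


Step 1: Compute the condition number.
kappa = L/mu = 63/52 = 1.2115
Step 2: Compute the convergence rate.
r = 1 - 2/(kappa + 1) = 1 - 2*mu/(L + mu) = (L - mu)/(L + mu) = 11/115 = 0.0957


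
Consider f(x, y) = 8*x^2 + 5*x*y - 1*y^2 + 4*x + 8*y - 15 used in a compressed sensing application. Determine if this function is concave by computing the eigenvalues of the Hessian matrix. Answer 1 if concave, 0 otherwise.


The Hessian of f(x,y) = 8*x^2 + 5*x*y - 1*y^2 + 4*x + 8*y - 15 is:
H = [[16, 5], [5, -2]]
Trace = 16 - 2 = 14
Determinant = 16*-2 - (5)^2 = -57
Discriminant = (14)^2 - 4*-57 = 424.0
Eigenvalues: lambda_1 = -3.2956, lambda_2 = 17.2956
The function is not concave.

0


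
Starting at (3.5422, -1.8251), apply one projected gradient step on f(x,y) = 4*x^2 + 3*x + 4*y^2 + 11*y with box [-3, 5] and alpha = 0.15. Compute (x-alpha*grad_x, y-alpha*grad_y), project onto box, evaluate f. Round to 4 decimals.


Step 1: Compute gradient at (3.5422, -1.8251).
grad_x = 2*4*3.5422 + 3 = 31.3376
grad_y = 2*4*-1.8251 + 11 = -3.6008
Step 2: Gradient step.
x_raw = 3.5422 - 0.15*31.3376 = -1.1584
y_raw = -1.8251 - 0.15*-3.6008 = -1.285
Step 3: Project onto [-3, 5].
x_proj = clip(-1.1584) = -1.1584
y_proj = clip(-1.285) = -1.285
Step 4: Evaluate f.
f(-1.1584, -1.285) = -5.6375


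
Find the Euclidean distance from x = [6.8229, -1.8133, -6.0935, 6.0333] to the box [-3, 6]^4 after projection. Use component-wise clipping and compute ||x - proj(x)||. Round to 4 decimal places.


Project each component onto [-3, 6].
clip(6.8229) = 6.0, clip(-1.8133) = -1.8133, clip(-6.0935) = -3.0, clip(6.0333) = 6.0
Projection = [6.0, -1.8133, -3.0, 6.0]
Squared diffs: [0.6772, 0.0, 9.5697, 0.0011]
Distance = sqrt(10.248) = 3.2013
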